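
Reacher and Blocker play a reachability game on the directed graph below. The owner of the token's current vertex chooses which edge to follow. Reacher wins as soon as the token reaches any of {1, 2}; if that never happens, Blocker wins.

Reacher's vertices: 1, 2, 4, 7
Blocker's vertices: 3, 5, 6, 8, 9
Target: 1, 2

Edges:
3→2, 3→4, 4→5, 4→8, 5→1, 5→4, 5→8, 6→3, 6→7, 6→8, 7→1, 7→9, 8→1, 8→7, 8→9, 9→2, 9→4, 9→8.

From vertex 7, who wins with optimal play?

Reacher

A0 = {1, 2}
A1: add {7} — 7 (Reacher) has 7→1.
A2 = A1; e.g. 3 (Blocker) can still go to 4. Fixed point.
7 ∈ A1, so Reacher can force the target.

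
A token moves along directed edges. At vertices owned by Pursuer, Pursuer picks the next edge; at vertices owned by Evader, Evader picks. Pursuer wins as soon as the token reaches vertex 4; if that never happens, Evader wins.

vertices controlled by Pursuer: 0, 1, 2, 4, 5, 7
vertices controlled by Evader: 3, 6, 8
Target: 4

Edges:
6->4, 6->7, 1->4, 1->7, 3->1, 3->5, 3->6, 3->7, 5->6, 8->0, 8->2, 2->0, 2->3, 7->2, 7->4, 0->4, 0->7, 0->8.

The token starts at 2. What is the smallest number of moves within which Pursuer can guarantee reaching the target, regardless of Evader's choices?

A0 = {4}
A1: add {0, 1, 7} — 0 (Pursuer) has 0→4; 1 (Pursuer) has 1→4; 7 (Pursuer) has 7→4.
A2: add {2, 6} — 2 (Pursuer) has 2→0; 6 (Evader): all of {4, 7} already in.
2 enters the attractor at level 2, so Pursuer can force the target in 2 moves from there.

2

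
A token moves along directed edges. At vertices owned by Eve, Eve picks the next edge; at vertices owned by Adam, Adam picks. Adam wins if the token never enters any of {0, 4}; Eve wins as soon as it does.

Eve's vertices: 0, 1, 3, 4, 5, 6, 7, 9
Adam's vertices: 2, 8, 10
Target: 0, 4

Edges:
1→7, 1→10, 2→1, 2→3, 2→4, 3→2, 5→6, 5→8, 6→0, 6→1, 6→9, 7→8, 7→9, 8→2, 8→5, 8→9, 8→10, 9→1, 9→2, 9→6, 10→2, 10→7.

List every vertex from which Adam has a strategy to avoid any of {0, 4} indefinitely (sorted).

2, 3, 8, 10

A0 = {0, 4}
A1: add {6} — 6 (Eve) has 6→0.
A2: add {5, 9} — 5 (Eve) has 5→6; 9 (Eve) has 9→6.
A3: add {7} — 7 (Eve) has 7→9.
A4: add {1} — 1 (Eve) has 1→7.
A5 = A4; e.g. 2 (Adam) can still go to 3. Fixed point.
Eve's attractor = {0, 1, 4, 5, 6, 7, 9}; Adam avoids the target exactly from the complement.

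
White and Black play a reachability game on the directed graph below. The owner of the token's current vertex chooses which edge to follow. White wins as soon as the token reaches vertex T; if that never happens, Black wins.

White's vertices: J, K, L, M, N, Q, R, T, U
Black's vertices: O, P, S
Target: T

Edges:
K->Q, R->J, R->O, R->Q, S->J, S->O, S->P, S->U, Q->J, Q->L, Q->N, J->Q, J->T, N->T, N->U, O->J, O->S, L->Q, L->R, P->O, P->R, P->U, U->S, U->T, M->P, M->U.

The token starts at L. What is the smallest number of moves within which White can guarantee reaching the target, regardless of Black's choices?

A0 = {T}
A1: add {J, N, U} — J (White) has J→T; N (White) has N→T; U (White) has U→T.
A2: add {M, Q, R} — M (White) has M→U; Q (White) has Q→J; R (White) has R→J.
A3: add {K, L} — K (White) has K→Q; L (White) has L→Q.
A4 = A3; e.g. O (Black) can still go to S. Fixed point.
L enters the attractor at level 3, so White can force the target in 3 moves from there.

3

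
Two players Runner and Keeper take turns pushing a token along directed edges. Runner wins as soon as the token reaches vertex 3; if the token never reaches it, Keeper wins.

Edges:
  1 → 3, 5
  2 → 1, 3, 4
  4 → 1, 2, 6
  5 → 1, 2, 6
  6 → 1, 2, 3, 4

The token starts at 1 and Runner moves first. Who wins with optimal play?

Track states (vertex, player-to-move).
A0 = {(3,Runner), (3,Keeper)}
A1: add {(1,Runner), (2,Runner), (6,Runner)}.
(1,Runner) ∈ A1 ⇒ Runner forces the target.

Runner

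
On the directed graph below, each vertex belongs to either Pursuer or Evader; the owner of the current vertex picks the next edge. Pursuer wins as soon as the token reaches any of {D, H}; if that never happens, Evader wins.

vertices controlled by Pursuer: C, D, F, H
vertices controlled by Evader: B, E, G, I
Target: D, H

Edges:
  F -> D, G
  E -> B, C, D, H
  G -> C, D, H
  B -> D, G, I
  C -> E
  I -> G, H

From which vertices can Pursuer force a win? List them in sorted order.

D, F, H

A0 = {D, H}
A1: add {F} — F (Pursuer) has F→D.
A2 = A1; e.g. B (Evader) can still go to G. Fixed point.
Pursuer's winning region = {D, F, H}.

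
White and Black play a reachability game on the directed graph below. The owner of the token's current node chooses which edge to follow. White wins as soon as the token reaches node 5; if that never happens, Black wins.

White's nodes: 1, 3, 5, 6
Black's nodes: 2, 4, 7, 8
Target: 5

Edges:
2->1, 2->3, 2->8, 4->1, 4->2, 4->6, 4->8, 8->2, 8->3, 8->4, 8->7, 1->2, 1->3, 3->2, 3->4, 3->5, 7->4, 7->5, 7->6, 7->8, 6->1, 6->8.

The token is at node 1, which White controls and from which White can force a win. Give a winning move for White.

A0 = {5}
A1: add {3} — 3 (White) has 3→5.
A2: add {1} — 1 (White) has 1→3.
A3: add {6} — 6 (White) has 6→1.
A4 = A3; e.g. 2 (Black) can still go to 8. Fixed point.
From 1, successor 3 is in the attractor (rank 1); the other successor 2 is not.

3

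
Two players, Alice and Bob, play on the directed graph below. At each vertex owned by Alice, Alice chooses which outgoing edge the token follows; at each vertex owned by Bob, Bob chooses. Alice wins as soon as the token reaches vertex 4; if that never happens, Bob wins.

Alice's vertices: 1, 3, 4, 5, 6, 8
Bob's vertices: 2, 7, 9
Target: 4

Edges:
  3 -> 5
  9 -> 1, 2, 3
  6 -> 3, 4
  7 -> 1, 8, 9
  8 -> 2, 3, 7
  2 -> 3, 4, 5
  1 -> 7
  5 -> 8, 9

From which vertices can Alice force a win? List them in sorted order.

4, 6

A0 = {4}
A1: add {6} — 6 (Alice) has 6→4.
A2 = A1; e.g. 1 (Alice) has no edge into A1. Fixed point.
Alice's winning region = {4, 6}.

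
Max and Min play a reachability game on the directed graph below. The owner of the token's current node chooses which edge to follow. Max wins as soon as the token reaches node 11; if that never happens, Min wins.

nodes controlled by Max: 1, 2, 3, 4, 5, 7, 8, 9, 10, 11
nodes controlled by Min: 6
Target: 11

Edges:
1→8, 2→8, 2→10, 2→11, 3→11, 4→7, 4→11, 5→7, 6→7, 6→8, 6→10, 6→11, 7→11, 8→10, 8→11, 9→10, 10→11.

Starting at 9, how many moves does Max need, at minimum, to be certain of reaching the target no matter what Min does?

2

A0 = {11}
A1: add {2, 3, 4, 7, 8, 10} — 2 (Max) has 2→11; 3 (Max) has 3→11; 4 (Max) has 4→11; 7 (Max) has 7→11; 8 (Max) has 8→11; 10 (Max) has 10→11.
A2: add {1, 5, 6, 9} — 1 (Max) has 1→8; 5 (Max) has 5→7; 6 (Min): all of {7, 8, 10, 11} already in; 9 (Max) has 9→10.
A2 = all vertices. Fixed point.
9 enters the attractor at level 2, so Max can force the target in 2 moves from there.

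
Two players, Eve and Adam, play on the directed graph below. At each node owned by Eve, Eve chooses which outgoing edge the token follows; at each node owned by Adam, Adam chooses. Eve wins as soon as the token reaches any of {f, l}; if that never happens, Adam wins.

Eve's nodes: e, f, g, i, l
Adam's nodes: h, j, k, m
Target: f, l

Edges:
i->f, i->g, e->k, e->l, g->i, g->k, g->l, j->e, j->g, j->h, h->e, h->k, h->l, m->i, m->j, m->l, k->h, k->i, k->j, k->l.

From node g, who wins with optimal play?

A0 = {f, l}
A1: add {e, g, i} — e (Eve) has e→l; g (Eve) has g→l; i (Eve) has i→f.
A2 = A1; e.g. h (Adam) can still go to k. Fixed point.
g ∈ A1, so Eve can force the target.

Eve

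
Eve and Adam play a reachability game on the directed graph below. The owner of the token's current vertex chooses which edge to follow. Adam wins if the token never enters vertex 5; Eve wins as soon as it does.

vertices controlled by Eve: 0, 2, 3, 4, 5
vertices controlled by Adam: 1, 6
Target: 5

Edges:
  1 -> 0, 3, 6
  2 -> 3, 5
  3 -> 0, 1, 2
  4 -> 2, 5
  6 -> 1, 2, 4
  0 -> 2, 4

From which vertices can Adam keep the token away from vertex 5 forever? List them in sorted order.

1, 6

A0 = {5}
A1: add {2, 4} — 2 (Eve) has 2→5; 4 (Eve) has 4→5.
A2: add {0, 3} — 0 (Eve) has 0→2; 3 (Eve) has 3→2.
A3 = A2; e.g. 1 (Adam) can still go to 6. Fixed point.
Eve's attractor = {0, 2, 3, 4, 5}; Adam avoids the target exactly from the complement.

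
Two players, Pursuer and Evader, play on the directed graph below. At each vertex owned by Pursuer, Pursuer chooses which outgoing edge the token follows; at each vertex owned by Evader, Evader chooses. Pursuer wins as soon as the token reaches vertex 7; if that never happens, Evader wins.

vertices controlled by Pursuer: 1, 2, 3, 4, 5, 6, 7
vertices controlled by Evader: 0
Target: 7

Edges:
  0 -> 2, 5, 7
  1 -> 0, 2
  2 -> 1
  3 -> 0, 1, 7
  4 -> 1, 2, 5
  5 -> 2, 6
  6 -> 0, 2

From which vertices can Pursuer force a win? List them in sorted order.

A0 = {7}
A1: add {3} — 3 (Pursuer) has 3→7.
A2 = A1; e.g. 0 (Evader) can still go to 2. Fixed point.
Pursuer's winning region = {3, 7}.

3, 7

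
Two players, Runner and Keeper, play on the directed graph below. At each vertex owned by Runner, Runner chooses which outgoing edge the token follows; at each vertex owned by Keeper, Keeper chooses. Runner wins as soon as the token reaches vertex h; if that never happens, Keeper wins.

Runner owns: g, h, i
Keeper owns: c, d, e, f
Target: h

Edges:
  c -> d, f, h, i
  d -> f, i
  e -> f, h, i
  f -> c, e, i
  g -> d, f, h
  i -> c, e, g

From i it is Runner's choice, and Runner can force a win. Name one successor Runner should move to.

A0 = {h}
A1: add {g} — g (Runner) has g→h.
A2: add {i} — i (Runner) has i→g.
A3 = A2; e.g. c (Keeper) can still go to d. Fixed point.
From i, successor g is in the attractor (rank 1); the other successors c, e are not.

g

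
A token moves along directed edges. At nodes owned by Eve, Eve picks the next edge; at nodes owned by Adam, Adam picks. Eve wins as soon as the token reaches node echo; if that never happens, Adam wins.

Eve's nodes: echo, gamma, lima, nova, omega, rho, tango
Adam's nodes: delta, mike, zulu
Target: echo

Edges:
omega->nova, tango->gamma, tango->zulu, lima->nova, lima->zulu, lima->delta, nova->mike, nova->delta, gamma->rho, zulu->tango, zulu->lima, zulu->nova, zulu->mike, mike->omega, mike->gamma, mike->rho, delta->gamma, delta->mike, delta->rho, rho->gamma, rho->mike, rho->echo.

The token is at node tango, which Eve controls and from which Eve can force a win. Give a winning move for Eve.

A0 = {echo}
A1: add {rho} — rho (Eve) has rho→echo.
A2: add {gamma} — gamma (Eve) has gamma→rho.
A3: add {tango} — tango (Eve) has tango→gamma.
A4 = A3; e.g. omega (Eve) has no edge into A3. Fixed point.
From tango, successor gamma is in the attractor (rank 2); the other successor zulu is not.

gamma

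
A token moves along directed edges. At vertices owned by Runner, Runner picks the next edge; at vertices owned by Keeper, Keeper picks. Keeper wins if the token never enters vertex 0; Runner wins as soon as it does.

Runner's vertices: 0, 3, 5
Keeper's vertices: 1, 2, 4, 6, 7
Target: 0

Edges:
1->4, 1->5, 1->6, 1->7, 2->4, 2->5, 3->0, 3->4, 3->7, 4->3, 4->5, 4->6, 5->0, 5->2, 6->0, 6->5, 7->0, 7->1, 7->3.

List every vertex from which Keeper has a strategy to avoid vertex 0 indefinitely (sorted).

A0 = {0}
A1: add {3, 5} — 3 (Runner) has 3→0; 5 (Runner) has 5→0.
A2: add {6} — 6 (Keeper): all of {0, 5} already in.
A3: add {4} — 4 (Keeper): all of {3, 5, 6} already in.
A4: add {2} — 2 (Keeper): all of {4, 5} already in.
A5 = A4; e.g. 1 (Keeper) can still go to 7. Fixed point.
Runner's attractor = {0, 2, 3, 4, 5, 6}; Keeper avoids the target exactly from the complement.

1, 7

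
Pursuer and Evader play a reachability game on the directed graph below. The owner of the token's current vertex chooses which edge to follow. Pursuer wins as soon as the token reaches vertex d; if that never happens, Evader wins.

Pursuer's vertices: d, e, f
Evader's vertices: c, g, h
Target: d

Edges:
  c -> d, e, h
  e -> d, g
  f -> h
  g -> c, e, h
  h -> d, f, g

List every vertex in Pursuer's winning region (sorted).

A0 = {d}
A1: add {e} — e (Pursuer) has e→d.
A2 = A1; e.g. c (Evader) can still go to h. Fixed point.
Pursuer's winning region = {d, e}.

d, e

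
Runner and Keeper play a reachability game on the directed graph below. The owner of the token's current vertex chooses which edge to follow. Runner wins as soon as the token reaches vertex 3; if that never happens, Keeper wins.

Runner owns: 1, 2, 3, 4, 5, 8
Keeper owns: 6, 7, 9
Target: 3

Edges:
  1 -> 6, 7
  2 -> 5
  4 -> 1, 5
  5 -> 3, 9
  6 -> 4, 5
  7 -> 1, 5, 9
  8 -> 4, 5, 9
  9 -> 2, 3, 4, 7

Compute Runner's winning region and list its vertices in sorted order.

A0 = {3}
A1: add {5} — 5 (Runner) has 5→3.
A2: add {2, 4, 8} — 2 (Runner) has 2→5; 4 (Runner) has 4→5; 8 (Runner) has 8→5.
A3: add {6} — 6 (Keeper): all of {4, 5} already in.
A4: add {1} — 1 (Runner) has 1→6.
A5 = A4; e.g. 7 (Keeper) can still go to 9. Fixed point.
Runner's winning region = {1, 2, 3, 4, 5, 6, 8}.

1, 2, 3, 4, 5, 6, 8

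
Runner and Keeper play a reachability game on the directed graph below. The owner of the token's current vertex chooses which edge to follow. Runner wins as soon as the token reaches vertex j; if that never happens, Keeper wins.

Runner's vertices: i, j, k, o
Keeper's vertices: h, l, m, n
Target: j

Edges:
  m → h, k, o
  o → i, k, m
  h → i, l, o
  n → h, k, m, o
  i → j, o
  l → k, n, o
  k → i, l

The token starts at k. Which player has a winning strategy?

A0 = {j}
A1: add {i} — i (Runner) has i→j.
A2: add {k, o} — k (Runner) has k→i; o (Runner) has o→i.
A3 = A2; e.g. h (Keeper) can still go to l. Fixed point.
k ∈ A2, so Runner can force the target.

Runner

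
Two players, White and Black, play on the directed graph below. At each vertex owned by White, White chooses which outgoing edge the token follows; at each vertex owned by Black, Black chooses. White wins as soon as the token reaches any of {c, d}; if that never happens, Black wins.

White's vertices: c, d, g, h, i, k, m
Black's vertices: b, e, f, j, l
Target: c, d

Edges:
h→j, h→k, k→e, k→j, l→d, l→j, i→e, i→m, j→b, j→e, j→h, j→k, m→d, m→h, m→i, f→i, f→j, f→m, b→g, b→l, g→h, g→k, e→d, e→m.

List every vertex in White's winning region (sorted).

c, d, e, g, h, i, k, m

A0 = {c, d}
A1: add {m} — m (White) has m→d.
A2: add {e, i} — e (Black): all of {d, m} already in; i (White) has i→m.
A3: add {k} — k (White) has k→e.
A4: add {g, h} — g (White) has g→k; h (White) has h→k.
A5 = A4; e.g. b (Black) can still go to l. Fixed point.
White's winning region = {c, d, e, g, h, i, k, m}.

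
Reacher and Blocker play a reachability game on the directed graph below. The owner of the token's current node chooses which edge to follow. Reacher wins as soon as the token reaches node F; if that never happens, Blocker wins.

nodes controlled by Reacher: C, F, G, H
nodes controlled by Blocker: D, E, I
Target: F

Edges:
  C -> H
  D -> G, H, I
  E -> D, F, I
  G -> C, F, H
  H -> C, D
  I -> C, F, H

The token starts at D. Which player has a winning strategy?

A0 = {F}
A1: add {G} — G (Reacher) has G→F.
A2 = A1; e.g. C (Reacher) has no edge into A1. Fixed point.
D never enters the attractor, so Blocker can avoid the target forever.

Blocker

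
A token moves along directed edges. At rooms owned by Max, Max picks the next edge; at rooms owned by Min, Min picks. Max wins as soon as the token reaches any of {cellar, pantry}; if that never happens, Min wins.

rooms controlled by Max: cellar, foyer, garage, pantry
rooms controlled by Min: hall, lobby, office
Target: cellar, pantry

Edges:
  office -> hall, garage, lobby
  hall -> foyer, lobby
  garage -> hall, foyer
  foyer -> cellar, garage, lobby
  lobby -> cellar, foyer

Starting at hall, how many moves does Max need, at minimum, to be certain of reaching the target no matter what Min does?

A0 = {cellar, pantry}
A1: add {foyer} — foyer (Max) has foyer→cellar.
A2: add {garage, lobby} — garage (Max) has garage→foyer; lobby (Min): all of {cellar, foyer} already in.
A3: add {hall} — hall (Min): all of {foyer, lobby} already in.
hall enters the attractor at level 3, so Max can force the target in 3 moves from there.

3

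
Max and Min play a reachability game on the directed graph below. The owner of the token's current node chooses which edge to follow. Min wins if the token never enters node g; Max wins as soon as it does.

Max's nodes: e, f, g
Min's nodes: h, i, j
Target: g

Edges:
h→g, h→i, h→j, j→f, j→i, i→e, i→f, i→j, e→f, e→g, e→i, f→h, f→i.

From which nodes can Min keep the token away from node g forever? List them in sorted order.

A0 = {g}
A1: add {e} — e (Max) has e→g.
A2 = A1; e.g. f (Max) has no edge into A1. Fixed point.
Max's attractor = {e, g}; Min avoids the target exactly from the complement.

f, h, i, j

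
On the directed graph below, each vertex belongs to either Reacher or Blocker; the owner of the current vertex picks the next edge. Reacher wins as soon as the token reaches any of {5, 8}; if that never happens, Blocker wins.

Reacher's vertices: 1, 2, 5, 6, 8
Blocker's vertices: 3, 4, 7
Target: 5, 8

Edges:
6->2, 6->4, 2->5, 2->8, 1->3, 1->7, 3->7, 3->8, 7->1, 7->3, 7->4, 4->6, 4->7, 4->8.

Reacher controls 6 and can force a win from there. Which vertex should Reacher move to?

A0 = {5, 8}
A1: add {2} — 2 (Reacher) has 2→5.
A2: add {6} — 6 (Reacher) has 6→2.
A3 = A2; e.g. 1 (Reacher) has no edge into A2. Fixed point.
From 6, successor 2 is in the attractor (rank 1); the other successor 4 is not.

2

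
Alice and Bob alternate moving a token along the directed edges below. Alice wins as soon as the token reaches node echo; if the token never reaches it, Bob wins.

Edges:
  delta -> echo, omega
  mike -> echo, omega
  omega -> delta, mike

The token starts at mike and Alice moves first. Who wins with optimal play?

Alice

Track states (vertex, player-to-move).
A0 = {(echo,Alice), (echo,Bob)}
A1: add {(delta,Alice), (mike,Alice)}.
(mike,Alice) ∈ A1 ⇒ Alice forces the target.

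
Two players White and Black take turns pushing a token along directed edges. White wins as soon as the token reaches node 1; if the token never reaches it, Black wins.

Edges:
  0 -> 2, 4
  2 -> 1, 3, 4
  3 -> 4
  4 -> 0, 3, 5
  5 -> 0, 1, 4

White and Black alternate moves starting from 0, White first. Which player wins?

Black

Track states (vertex, player-to-move).
A0 = {(1,White), (1,Black)}
A1: add {(2,White), (5,White)}.
A2 = A1; e.g. (0,White) stays out. (0,White) never enters ⇒ Black avoids the target.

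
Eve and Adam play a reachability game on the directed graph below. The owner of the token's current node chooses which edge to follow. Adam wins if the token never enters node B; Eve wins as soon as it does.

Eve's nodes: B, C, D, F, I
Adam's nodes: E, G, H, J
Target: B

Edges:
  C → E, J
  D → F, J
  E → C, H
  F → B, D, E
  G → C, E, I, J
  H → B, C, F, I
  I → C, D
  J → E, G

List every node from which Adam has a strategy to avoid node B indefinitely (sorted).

C, E, G, H, J

A0 = {B}
A1: add {F} — F (Eve) has F→B.
A2: add {D} — D (Eve) has D→F.
A3: add {I} — I (Eve) has I→D.
A4 = A3; e.g. C (Eve) has no edge into A3. Fixed point.
Eve's attractor = {B, D, F, I}; Adam avoids the target exactly from the complement.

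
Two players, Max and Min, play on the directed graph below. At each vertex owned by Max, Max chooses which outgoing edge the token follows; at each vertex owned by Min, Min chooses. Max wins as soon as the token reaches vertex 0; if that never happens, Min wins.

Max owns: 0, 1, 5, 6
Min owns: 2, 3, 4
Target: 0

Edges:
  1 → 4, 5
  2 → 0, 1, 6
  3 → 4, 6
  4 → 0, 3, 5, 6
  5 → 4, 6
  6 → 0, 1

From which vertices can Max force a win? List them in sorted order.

0, 1, 2, 5, 6

A0 = {0}
A1: add {6} — 6 (Max) has 6→0.
A2: add {5} — 5 (Max) has 5→6.
A3: add {1} — 1 (Max) has 1→5.
A4: add {2} — 2 (Min): all of {0, 1, 6} already in.
A5 = A4; e.g. 3 (Min) can still go to 4. Fixed point.
Max's winning region = {0, 1, 2, 5, 6}.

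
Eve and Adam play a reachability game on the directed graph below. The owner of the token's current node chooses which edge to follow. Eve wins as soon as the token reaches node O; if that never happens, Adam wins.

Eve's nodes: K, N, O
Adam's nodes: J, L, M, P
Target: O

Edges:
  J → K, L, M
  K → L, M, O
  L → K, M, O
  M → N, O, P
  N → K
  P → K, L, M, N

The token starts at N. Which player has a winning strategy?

A0 = {O}
A1: add {K} — K (Eve) has K→O.
A2: add {N} — N (Eve) has N→K.
A3 = A2; e.g. J (Adam) can still go to L. Fixed point.
N ∈ A2, so Eve can force the target.

Eve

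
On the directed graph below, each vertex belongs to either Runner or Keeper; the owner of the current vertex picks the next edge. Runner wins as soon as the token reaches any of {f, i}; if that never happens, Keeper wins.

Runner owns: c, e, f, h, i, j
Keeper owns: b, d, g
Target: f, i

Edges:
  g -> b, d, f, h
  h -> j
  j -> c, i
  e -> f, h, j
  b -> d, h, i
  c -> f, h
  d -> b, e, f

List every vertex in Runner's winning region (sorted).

c, e, f, h, i, j

A0 = {f, i}
A1: add {c, e, j} — c (Runner) has c→f; e (Runner) has e→f; j (Runner) has j→i.
A2: add {h} — h (Runner) has h→j.
A3 = A2; e.g. b (Keeper) can still go to d. Fixed point.
Runner's winning region = {c, e, f, h, i, j}.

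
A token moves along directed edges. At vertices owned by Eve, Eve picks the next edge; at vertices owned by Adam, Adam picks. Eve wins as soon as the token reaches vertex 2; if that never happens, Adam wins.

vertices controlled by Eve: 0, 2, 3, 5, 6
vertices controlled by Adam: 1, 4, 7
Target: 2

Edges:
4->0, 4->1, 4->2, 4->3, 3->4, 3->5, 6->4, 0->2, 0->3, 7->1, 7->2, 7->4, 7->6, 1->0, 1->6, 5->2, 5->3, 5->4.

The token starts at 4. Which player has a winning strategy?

A0 = {2}
A1: add {0, 5} — 0 (Eve) has 0→2; 5 (Eve) has 5→2.
A2: add {3} — 3 (Eve) has 3→5.
A3 = A2; e.g. 1 (Adam) can still go to 6. Fixed point.
4 never enters the attractor, so Adam can avoid the target forever.

Adam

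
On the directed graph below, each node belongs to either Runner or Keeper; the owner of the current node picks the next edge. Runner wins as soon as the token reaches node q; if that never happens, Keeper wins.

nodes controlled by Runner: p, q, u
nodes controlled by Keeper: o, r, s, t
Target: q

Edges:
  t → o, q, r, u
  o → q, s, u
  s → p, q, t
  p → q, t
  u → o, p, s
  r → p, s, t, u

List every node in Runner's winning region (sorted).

A0 = {q}
A1: add {p} — p (Runner) has p→q.
A2: add {u} — u (Runner) has u→p.
A3 = A2; e.g. o (Keeper) can still go to s. Fixed point.
Runner's winning region = {p, q, u}.

p, q, u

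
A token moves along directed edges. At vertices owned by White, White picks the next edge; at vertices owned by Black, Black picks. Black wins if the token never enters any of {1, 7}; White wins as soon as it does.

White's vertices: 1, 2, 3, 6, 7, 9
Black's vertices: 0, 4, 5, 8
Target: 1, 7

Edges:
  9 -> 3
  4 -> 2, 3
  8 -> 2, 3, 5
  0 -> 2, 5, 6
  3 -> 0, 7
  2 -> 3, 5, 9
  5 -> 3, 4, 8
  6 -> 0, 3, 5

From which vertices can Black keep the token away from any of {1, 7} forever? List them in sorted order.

0, 5, 8

A0 = {1, 7}
A1: add {3} — 3 (White) has 3→7.
A2: add {2, 6, 9} — 2 (White) has 2→3; 6 (White) has 6→3; 9 (White) has 9→3.
A3: add {4} — 4 (Black): all of {2, 3} already in.
A4 = A3; e.g. 0 (Black) can still go to 5. Fixed point.
White's attractor = {1, 2, 3, 4, 6, 7, 9}; Black avoids the target exactly from the complement.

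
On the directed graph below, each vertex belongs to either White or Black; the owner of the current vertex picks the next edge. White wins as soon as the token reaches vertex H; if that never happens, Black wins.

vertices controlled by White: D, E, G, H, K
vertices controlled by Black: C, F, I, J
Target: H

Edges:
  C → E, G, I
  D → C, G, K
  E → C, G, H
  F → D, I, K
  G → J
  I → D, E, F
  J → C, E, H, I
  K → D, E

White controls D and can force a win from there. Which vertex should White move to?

A0 = {H}
A1: add {E} — E (White) has E→H.
A2: add {K} — K (White) has K→E.
A3: add {D} — D (White) has D→K.
A4 = A3; e.g. C (Black) can still go to G. Fixed point.
From D, successor K is in the attractor (rank 2); the other successors C, G are not.

K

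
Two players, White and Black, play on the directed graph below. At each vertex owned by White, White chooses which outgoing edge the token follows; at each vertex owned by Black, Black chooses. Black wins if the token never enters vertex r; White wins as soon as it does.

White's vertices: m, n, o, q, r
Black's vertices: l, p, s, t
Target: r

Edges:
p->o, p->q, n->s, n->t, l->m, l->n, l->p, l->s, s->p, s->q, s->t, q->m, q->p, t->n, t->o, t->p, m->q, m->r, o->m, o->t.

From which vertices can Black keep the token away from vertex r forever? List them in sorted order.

A0 = {r}
A1: add {m} — m (White) has m→r.
A2: add {o, q} — o (White) has o→m; q (White) has q→m.
A3: add {p} — p (Black): all of {o, q} already in.
A4 = A3; e.g. l (Black) can still go to n. Fixed point.
White's attractor = {m, o, p, q, r}; Black avoids the target exactly from the complement.

l, n, s, t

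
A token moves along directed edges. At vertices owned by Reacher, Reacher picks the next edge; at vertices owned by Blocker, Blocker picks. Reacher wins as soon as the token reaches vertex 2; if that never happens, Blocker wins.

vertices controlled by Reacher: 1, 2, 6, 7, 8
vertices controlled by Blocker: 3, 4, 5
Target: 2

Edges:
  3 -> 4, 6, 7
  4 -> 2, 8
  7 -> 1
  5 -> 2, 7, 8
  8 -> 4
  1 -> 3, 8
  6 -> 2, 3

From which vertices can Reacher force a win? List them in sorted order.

A0 = {2}
A1: add {6} — 6 (Reacher) has 6→2.
A2 = A1; e.g. 1 (Reacher) has no edge into A1. Fixed point.
Reacher's winning region = {2, 6}.

2, 6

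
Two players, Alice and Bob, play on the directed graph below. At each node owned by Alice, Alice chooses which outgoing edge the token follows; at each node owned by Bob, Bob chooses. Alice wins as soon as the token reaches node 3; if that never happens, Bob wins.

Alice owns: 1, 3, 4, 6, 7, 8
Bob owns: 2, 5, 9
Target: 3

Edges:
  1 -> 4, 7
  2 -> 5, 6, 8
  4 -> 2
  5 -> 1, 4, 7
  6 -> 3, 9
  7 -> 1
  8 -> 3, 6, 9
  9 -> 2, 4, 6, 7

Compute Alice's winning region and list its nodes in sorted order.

3, 6, 8

A0 = {3}
A1: add {6, 8} — 6 (Alice) has 6→3; 8 (Alice) has 8→3.
A2 = A1; e.g. 1 (Alice) has no edge into A1. Fixed point.
Alice's winning region = {3, 6, 8}.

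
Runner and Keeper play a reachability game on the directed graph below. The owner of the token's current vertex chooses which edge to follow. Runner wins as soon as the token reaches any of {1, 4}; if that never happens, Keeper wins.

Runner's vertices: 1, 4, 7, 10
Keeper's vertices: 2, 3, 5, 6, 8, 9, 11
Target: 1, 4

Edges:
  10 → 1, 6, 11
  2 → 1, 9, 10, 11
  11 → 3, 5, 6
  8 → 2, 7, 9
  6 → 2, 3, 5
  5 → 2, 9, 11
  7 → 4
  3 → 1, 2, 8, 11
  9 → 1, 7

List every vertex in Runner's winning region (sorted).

1, 4, 7, 9, 10

A0 = {1, 4}
A1: add {7, 10} — 7 (Runner) has 7→4; 10 (Runner) has 10→1.
A2: add {9} — 9 (Keeper): all of {1, 7} already in.
A3 = A2; e.g. 2 (Keeper) can still go to 11. Fixed point.
Runner's winning region = {1, 4, 7, 9, 10}.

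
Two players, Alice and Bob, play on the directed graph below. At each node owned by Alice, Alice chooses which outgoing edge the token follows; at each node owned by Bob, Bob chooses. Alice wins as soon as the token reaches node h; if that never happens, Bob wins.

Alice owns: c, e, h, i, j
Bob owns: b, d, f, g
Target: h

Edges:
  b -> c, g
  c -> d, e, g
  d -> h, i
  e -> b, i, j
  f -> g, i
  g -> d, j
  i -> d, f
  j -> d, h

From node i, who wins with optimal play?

Bob

A0 = {h}
A1: add {j} — j (Alice) has j→h.
A2: add {e} — e (Alice) has e→j.
A3: add {c} — c (Alice) has c→e.
A4 = A3; e.g. b (Bob) can still go to g. Fixed point.
i never enters the attractor, so Bob can avoid the target forever.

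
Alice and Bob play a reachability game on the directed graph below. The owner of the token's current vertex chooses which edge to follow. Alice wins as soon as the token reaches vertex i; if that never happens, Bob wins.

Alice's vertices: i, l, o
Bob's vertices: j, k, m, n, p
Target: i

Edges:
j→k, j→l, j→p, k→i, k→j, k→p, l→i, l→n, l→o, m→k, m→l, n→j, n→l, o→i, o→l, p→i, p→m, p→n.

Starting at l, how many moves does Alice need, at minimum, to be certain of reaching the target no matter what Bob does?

1

A0 = {i}
A1: add {l, o} — l (Alice) has l→i; o (Alice) has o→i.
A2 = A1; e.g. j (Bob) can still go to k. Fixed point.
l enters the attractor at level 1, so Alice can force the target in 1 move from there.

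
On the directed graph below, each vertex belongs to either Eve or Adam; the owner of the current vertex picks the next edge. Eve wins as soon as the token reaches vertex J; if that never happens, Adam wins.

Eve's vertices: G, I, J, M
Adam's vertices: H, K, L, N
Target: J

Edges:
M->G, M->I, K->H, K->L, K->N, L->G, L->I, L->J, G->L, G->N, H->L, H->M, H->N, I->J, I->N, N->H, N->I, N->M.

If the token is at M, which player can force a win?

A0 = {J}
A1: add {I} — I (Eve) has I→J.
A2: add {M} — M (Eve) has M→I.
A3 = A2; e.g. G (Eve) has no edge into A2. Fixed point.
M ∈ A2, so Eve can force the target.

Eve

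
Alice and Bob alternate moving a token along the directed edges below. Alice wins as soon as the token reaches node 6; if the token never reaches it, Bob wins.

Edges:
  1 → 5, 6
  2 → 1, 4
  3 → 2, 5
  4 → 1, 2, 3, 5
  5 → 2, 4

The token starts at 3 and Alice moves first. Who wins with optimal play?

Bob

Track states (vertex, player-to-move).
A0 = {(6,Alice), (6,Bob)}
A1: add {(1,Alice)}.
A2 = A1; e.g. (1,Bob) stays out. (3,Alice) never enters ⇒ Bob avoids the target.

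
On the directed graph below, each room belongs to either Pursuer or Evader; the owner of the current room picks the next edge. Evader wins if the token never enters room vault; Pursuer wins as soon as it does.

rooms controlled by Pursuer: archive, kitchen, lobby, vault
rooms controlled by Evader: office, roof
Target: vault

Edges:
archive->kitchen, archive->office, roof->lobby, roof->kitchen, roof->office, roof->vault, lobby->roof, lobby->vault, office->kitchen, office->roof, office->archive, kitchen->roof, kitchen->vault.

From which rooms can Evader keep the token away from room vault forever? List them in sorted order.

office, roof

A0 = {vault}
A1: add {kitchen, lobby} — lobby (Pursuer) has lobby→vault; kitchen (Pursuer) has kitchen→vault.
A2: add {archive} — archive (Pursuer) has archive→kitchen.
A3 = A2; e.g. roof (Evader) can still go to office. Fixed point.
Pursuer's attractor = {archive, kitchen, lobby, vault}; Evader avoids the target exactly from the complement.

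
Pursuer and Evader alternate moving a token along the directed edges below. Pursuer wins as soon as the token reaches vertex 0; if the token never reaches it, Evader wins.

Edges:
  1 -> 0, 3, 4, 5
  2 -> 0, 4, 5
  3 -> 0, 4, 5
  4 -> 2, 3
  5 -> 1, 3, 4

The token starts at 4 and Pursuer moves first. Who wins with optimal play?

Evader

Track states (vertex, player-to-move).
A0 = {(0,Pursuer), (0,Evader)}
A1: add {(1,Pursuer), (2,Pursuer), (3,Pursuer)}.
A2: add {(4,Evader)}.
A3: add {(5,Pursuer)}.
A4 = A3; e.g. (1,Evader) stays out. (4,Pursuer) never enters ⇒ Evader avoids the target.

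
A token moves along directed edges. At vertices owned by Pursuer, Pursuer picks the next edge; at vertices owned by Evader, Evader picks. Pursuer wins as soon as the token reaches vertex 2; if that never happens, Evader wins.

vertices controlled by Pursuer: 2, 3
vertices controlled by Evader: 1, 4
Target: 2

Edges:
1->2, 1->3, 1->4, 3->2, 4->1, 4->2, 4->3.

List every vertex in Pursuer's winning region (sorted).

2, 3

A0 = {2}
A1: add {3} — 3 (Pursuer) has 3→2.
A2 = A1; e.g. 1 (Evader) can still go to 4. Fixed point.
Pursuer's winning region = {2, 3}.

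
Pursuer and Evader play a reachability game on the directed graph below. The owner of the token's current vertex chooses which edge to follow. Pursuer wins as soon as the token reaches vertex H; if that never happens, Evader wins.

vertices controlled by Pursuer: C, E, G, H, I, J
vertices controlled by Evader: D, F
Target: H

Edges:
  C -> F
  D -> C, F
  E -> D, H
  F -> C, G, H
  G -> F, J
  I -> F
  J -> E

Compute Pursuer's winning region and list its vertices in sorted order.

A0 = {H}
A1: add {E} — E (Pursuer) has E→H.
A2: add {J} — J (Pursuer) has J→E.
A3: add {G} — G (Pursuer) has G→J.
A4 = A3; e.g. C (Pursuer) has no edge into A3. Fixed point.
Pursuer's winning region = {E, G, H, J}.

E, G, H, J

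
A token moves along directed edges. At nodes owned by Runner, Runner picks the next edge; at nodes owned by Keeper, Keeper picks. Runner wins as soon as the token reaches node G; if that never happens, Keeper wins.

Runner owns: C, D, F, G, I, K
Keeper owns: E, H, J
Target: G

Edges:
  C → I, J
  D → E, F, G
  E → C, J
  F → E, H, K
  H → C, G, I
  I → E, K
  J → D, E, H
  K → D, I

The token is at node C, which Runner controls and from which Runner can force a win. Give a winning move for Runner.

I

A0 = {G}
A1: add {D} — D (Runner) has D→G.
A2: add {K} — K (Runner) has K→D.
A3: add {F, I} — F (Runner) has F→K; I (Runner) has I→K.
A4: add {C} — C (Runner) has C→I.
A5: add {H} — H (Keeper): all of {C, G, I} already in.
A6 = A5; e.g. E (Keeper) can still go to J. Fixed point.
From C, successor I is in the attractor (rank 3); the other successor J is not.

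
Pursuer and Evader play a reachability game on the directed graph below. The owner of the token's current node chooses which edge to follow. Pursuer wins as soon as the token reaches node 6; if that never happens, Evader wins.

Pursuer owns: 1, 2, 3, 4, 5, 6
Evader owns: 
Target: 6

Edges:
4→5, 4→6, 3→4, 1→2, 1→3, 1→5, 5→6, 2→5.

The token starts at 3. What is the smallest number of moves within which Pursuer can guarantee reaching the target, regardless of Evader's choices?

A0 = {6}
A1: add {4, 5} — 4 (Pursuer) has 4→6; 5 (Pursuer) has 5→6.
A2: add {1, 2, 3} — 1 (Pursuer) has 1→5; 2 (Pursuer) has 2→5; 3 (Pursuer) has 3→4.
A2 = all vertices. Fixed point.
3 enters the attractor at level 2, so Pursuer can force the target in 2 moves from there.

2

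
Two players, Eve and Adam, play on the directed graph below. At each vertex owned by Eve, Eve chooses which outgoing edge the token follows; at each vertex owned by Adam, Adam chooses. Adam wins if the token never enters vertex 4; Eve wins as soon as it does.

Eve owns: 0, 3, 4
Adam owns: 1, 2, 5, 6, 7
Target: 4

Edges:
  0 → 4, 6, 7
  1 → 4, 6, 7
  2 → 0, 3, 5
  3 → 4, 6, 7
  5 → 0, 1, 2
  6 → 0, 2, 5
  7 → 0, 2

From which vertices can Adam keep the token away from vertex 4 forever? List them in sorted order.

A0 = {4}
A1: add {0, 3} — 0 (Eve) has 0→4; 3 (Eve) has 3→4.
A2 = A1; e.g. 1 (Adam) can still go to 6. Fixed point.
Eve's attractor = {0, 3, 4}; Adam avoids the target exactly from the complement.

1, 2, 5, 6, 7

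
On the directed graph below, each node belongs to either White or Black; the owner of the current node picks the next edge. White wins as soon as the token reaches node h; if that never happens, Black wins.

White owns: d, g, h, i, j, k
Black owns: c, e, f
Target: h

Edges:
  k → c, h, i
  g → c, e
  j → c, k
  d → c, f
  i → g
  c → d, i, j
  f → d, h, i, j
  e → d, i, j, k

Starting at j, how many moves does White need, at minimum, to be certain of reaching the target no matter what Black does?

2

A0 = {h}
A1: add {k} — k (White) has k→h.
A2: add {j} — j (White) has j→k.
A3 = A2; e.g. c (Black) can still go to d. Fixed point.
j enters the attractor at level 2, so White can force the target in 2 moves from there.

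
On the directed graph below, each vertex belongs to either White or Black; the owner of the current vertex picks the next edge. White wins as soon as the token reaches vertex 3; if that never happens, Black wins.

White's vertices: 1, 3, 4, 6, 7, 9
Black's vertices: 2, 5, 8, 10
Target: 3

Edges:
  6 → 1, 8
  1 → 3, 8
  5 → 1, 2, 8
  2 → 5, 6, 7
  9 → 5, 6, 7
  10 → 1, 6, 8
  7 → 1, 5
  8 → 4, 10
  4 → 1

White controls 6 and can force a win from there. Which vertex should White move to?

A0 = {3}
A1: add {1} — 1 (White) has 1→3.
A2: add {4, 6, 7} — 4 (White) has 4→1; 6 (White) has 6→1; 7 (White) has 7→1.
A3: add {9} — 9 (White) has 9→6.
A4 = A3; e.g. 2 (Black) can still go to 5. Fixed point.
From 6, successor 1 is in the attractor (rank 1); the other successor 8 is not.

1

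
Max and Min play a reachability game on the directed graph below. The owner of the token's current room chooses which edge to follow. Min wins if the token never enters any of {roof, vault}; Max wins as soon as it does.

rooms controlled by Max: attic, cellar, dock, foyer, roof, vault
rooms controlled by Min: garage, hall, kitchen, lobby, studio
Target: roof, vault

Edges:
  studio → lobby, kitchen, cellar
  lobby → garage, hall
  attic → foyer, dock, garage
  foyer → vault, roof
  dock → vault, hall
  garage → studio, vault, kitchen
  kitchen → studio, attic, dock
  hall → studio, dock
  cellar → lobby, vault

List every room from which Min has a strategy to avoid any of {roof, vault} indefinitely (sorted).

garage, hall, kitchen, lobby, studio

A0 = {roof, vault}
A1: add {cellar, dock, foyer} — foyer (Max) has foyer→vault; dock (Max) has dock→vault; cellar (Max) has cellar→vault.
A2: add {attic} — attic (Max) has attic→foyer.
A3 = A2; e.g. studio (Min) can still go to lobby. Fixed point.
Max's attractor = {attic, cellar, dock, foyer, roof, vault}; Min avoids the target exactly from the complement.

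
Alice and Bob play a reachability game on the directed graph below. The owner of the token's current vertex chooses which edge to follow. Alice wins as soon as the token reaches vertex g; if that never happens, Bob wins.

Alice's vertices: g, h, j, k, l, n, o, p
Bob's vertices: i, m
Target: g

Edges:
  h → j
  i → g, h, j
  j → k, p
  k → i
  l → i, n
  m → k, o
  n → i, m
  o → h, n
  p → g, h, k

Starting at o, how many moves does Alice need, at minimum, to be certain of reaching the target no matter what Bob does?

A0 = {g}
A1: add {p} — p (Alice) has p→g.
A2: add {j} — j (Alice) has j→p.
A3: add {h} — h (Alice) has h→j.
A4: add {i, o} — i (Bob): all of {g, h, j} already in; o (Alice) has o→h.
o enters the attractor at level 4, so Alice can force the target in 4 moves from there.

4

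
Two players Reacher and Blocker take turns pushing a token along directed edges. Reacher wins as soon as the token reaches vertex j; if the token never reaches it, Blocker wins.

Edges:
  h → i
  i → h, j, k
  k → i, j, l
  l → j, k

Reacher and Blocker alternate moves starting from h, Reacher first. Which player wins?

Blocker

Track states (vertex, player-to-move).
A0 = {(j,Reacher), (j,Blocker)}
A1: add {(i,Reacher), (k,Reacher), (l,Reacher)}.
A2: add {(h,Blocker), (k,Blocker), (l,Blocker)}.
A3 = A2; e.g. (h,Reacher) stays out. (h,Reacher) never enters ⇒ Blocker avoids the target.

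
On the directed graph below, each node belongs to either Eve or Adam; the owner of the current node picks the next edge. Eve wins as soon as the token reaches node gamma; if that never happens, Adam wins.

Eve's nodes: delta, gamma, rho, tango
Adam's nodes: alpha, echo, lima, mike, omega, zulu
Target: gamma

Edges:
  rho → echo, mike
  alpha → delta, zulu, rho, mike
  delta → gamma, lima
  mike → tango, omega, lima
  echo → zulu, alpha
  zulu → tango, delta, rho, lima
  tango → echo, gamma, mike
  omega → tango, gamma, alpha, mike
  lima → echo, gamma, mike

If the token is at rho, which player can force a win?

A0 = {gamma}
A1: add {delta, tango} — tango (Eve) has tango→gamma; delta (Eve) has delta→gamma.
A2 = A1; e.g. echo (Adam) can still go to zulu. Fixed point.
rho never enters the attractor, so Adam can avoid the target forever.

Adam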